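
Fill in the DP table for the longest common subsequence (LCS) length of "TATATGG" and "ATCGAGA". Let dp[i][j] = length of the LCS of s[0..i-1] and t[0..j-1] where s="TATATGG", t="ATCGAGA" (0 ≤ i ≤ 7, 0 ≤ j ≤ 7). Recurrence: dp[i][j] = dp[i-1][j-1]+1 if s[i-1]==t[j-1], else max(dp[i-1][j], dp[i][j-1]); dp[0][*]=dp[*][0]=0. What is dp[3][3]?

   ''  A  T  C  G  A  G  A
''  0  0  0  0  0  0  0  0
 T  0  0  1  1  1  1  1  1
 A  0  1  1  1  1  2  2  2
 T  0  1  2  2  2  2  2  2
 A  0  1  2  2  2  3  3  3
 T  0  1  2  2  2  3  3  3
 G  0  1  2  2  3  3  4  4
 G  0  1  2  2  3  3  4  4

2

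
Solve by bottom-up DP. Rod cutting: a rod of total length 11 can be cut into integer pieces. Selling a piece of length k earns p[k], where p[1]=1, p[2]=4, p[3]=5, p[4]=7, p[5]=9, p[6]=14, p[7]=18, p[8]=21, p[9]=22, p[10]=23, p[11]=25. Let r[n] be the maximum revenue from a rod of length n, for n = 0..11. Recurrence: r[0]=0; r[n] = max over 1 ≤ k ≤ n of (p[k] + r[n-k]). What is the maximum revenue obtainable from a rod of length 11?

   n    0    1    2    3    4    5    6    7    8    9   10   11
r[n]    0    1    4    5    8    9   14   18   21   22   25   26

26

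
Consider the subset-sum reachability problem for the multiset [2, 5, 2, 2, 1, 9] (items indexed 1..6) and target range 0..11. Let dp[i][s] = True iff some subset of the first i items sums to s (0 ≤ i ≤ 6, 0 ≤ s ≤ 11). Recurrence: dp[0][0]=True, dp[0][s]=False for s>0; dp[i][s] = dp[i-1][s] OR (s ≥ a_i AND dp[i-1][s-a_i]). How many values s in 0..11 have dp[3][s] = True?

i\s   0   1   2   3   4   5   6   7   8   9  10  11
  0   T   F   F   F   F   F   F   F   F   F   F   F
  1   T   F   T   F   F   F   F   F   F   F   F   F
  2   T   F   T   F   F   T   F   T   F   F   F   F
  3   T   F   T   F   T   T   F   T   F   T   F   F
  4   T   F   T   F   T   T   T   T   F   T   F   T
  5   T   T   T   T   T   T   T   T   T   T   T   T
  6   T   T   T   T   T   T   T   T   T   T   T   T

6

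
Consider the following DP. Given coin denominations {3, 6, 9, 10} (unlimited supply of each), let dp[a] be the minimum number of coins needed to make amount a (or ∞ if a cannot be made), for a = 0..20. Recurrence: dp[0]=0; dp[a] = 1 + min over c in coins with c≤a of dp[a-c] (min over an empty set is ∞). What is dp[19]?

2

 a  0  1  2  3  4  5  6  7  8  9 10 11 12 13 14 15 16 17 18 19 20
dp  0  -  -  1  -  -  1  -  -  1  1  -  2  2  -  2  2  -  2  2  2
(- denotes ∞ / unreachable)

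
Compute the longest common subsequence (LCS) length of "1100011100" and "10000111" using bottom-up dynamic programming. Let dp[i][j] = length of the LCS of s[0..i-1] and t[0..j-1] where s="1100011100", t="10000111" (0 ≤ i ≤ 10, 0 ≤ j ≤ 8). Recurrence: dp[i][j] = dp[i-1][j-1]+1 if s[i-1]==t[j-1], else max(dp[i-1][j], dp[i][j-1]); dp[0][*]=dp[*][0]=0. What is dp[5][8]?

   ''  1  0  0  0  0  1  1  1
''  0  0  0  0  0  0  0  0  0
 1  0  1  1  1  1  1  1  1  1
 1  0  1  1  1  1  1  2  2  2
 0  0  1  2  2  2  2  2  2  2
 0  0  1  2  3  3  3  3  3  3
 0  0  1  2  3  4  4  4  4  4
 1  0  1  2  3  4  4  5  5  5
 1  0  1  2  3  4  4  5  6  6
 1  0  1  2  3  4  4  5  6  7
 0  0  1  2  3  4  5  5  6  7
 0  0  1  2  3  4  5  5  6  7

4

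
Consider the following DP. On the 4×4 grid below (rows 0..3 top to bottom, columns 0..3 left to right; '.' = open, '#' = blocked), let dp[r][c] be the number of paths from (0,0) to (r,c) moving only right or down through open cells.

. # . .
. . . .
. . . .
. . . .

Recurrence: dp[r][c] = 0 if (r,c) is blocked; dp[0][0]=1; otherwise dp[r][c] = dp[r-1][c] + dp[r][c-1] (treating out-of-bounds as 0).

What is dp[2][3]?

r\c   0   1   2   3
  0   1   0   0   0
  1   1   1   1   1
  2   1   2   3   4
  3   1   3   6  10

4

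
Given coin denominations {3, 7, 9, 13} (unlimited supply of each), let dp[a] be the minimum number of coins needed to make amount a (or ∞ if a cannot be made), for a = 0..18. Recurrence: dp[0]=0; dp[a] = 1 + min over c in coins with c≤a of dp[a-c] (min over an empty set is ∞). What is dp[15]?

 a  0  1  2  3  4  5  6  7  8  9 10 11 12 13 14 15 16 17 18
dp  0  -  -  1  -  -  2  1  -  1  2  -  2  1  2  3  2  3  2
(- denotes ∞ / unreachable)

3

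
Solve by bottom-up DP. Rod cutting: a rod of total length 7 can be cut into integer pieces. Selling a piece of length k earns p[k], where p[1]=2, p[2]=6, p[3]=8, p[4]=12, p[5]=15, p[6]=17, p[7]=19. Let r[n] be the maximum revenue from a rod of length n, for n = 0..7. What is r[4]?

12

   n    0    1    2    3    4    5    6    7
r[n]    0    2    6    8   12   15   18   21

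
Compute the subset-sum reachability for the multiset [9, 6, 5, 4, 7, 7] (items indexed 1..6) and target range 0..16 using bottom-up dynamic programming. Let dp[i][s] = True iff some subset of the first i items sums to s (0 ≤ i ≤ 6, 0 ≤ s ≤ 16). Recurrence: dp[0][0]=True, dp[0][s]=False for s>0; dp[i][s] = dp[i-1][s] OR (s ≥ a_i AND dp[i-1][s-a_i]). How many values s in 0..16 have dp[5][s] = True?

i\s   0   1   2   3   4   5   6   7   8   9  10  11  12  13  14  15  16
  0   T   F   F   F   F   F   F   F   F   F   F   F   F   F   F   F   F
  1   T   F   F   F   F   F   F   F   F   T   F   F   F   F   F   F   F
  2   T   F   F   F   F   F   T   F   F   T   F   F   F   F   F   T   F
  3   T   F   F   F   F   T   T   F   F   T   F   T   F   F   T   T   F
  4   T   F   F   F   T   T   T   F   F   T   T   T   F   T   T   T   F
  5   T   F   F   F   T   T   T   T   F   T   T   T   T   T   T   T   T
  6   T   F   F   F   T   T   T   T   F   T   T   T   T   T   T   T   T

13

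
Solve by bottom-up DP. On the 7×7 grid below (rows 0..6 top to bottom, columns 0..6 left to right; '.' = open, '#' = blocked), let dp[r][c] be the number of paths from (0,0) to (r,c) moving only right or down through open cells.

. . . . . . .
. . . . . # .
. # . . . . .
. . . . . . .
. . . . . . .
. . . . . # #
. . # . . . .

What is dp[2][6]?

13

r\c   0   1   2   3   4   5   6
  0   1   1   1   1   1   1   1
  1   1   2   3   4   5   0   1
  2   1   0   3   7  12  12  13
  3   1   1   4  11  23  35  48
  4   1   2   6  17  40  75 123
  5   1   3   9  26  66   0   0
  6   1   4   0  26  92  92  92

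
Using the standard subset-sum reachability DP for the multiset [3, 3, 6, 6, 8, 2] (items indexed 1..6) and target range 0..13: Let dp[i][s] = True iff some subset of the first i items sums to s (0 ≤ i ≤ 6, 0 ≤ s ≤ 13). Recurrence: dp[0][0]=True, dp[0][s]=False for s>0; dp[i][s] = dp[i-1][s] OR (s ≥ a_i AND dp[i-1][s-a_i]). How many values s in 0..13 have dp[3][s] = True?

5

i\s   0   1   2   3   4   5   6   7   8   9  10  11  12  13
  0   T   F   F   F   F   F   F   F   F   F   F   F   F   F
  1   T   F   F   T   F   F   F   F   F   F   F   F   F   F
  2   T   F   F   T   F   F   T   F   F   F   F   F   F   F
  3   T   F   F   T   F   F   T   F   F   T   F   F   T   F
  4   T   F   F   T   F   F   T   F   F   T   F   F   T   F
  5   T   F   F   T   F   F   T   F   T   T   F   T   T   F
  6   T   F   T   T   F   T   T   F   T   T   T   T   T   T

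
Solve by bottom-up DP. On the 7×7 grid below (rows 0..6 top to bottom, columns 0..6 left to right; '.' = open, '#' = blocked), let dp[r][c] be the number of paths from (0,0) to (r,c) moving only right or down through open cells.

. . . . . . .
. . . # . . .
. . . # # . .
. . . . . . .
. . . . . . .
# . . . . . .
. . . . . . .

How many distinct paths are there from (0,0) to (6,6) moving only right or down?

468

r\c   0   1   2   3   4   5   6
  0   1   1   1   1   1   1   1
  1   1   2   3   0   1   2   3
  2   1   3   6   0   0   2   5
  3   1   4  10  10  10  12  17
  4   1   5  15  25  35  47  64
  5   0   5  20  45  80 127 191
  6   0   5  25  70 150 277 468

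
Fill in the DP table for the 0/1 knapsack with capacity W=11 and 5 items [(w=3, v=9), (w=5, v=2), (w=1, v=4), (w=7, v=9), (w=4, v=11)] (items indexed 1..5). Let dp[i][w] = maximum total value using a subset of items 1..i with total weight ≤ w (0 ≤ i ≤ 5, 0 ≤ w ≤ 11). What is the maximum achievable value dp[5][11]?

24

i\w   0   1   2   3   4   5   6   7   8   9  10  11
  0   0   0   0   0   0   0   0   0   0   0   0   0
  1   0   0   0   9   9   9   9   9   9   9   9   9
  2   0   0   0   9   9   9   9   9  11  11  11  11
  3   0   4   4   9  13  13  13  13  13  15  15  15
  4   0   4   4   9  13  13  13  13  13  15  18  22
  5   0   4   4   9  13  15  15  20  24  24  24  24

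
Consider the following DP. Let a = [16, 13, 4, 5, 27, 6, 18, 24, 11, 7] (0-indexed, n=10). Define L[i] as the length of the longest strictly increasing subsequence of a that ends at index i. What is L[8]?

4

   i    0    1    2    3    4    5    6    7    8    9
a[i]   16   13    4    5   27    6   18   24   11    7
L[i]    1    1    1    2    3    3    4    5    4    4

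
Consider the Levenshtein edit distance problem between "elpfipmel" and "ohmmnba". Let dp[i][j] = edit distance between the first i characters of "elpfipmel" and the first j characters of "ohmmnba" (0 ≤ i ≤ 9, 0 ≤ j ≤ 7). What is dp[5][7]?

7

   ''  o  h  m  m  n  b  a
''  0  1  2  3  4  5  6  7
 e  1  1  2  3  4  5  6  7
 l  2  2  2  3  4  5  6  7
 p  3  3  3  3  4  5  6  7
 f  4  4  4  4  4  5  6  7
 i  5  5  5  5  5  5  6  7
 p  6  6  6  6  6  6  6  7
 m  7  7  7  6  6  7  7  7
 e  8  8  8  7  7  7  8  8
 l  9  9  9  8  8  8  8  9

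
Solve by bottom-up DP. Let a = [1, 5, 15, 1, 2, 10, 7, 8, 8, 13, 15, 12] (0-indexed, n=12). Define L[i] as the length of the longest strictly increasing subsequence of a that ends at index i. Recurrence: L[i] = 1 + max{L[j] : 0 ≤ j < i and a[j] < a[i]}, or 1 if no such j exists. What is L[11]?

   i    0    1    2    3    4    5    6    7    8    9   10   11
a[i]    1    5   15    1    2   10    7    8    8   13   15   12
L[i]    1    2    3    1    2    3    3    4    4    5    6    5

5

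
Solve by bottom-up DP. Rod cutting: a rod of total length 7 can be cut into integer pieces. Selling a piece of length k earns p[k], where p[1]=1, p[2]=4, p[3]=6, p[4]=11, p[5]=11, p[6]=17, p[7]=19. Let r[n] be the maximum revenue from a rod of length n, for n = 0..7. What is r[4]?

   n    0    1    2    3    4    5    6    7
r[n]    0    1    4    6   11   12   17   19

11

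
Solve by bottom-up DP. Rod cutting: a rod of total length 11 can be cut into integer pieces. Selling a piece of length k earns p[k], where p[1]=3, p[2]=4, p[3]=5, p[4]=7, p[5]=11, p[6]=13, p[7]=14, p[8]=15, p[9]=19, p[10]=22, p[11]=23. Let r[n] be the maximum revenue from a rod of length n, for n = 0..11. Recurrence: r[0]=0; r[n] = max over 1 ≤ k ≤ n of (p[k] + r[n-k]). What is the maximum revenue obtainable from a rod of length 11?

   n    0    1    2    3    4    5    6    7    8    9   10   11
r[n]    0    3    6    9   12   15   18   21   24   27   30   33

33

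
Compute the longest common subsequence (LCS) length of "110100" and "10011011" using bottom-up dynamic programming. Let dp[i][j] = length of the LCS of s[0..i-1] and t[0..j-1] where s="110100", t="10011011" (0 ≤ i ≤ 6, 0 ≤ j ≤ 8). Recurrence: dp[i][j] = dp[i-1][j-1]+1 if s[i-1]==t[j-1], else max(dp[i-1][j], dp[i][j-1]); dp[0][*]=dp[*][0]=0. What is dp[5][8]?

   ''  1  0  0  1  1  0  1  1
''  0  0  0  0  0  0  0  0  0
 1  0  1  1  1  1  1  1  1  1
 1  0  1  1  1  2  2  2  2  2
 0  0  1  2  2  2  2  3  3  3
 1  0  1  2  2  3  3  3  4  4
 0  0  1  2  3  3  3  4  4  4
 0  0  1  2  3  3  3  4  4  4

4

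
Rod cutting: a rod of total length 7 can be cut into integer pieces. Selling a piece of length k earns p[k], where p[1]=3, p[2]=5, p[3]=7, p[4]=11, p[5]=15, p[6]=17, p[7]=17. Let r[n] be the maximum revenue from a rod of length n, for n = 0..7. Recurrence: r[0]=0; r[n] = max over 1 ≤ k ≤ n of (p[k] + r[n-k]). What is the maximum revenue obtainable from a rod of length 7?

   n    0    1    2    3    4    5    6    7
r[n]    0    3    6    9   12   15   18   21

21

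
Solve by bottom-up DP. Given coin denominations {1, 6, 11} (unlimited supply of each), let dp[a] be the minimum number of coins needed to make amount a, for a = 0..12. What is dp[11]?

 a  0  1  2  3  4  5  6  7  8  9 10 11 12
dp  0  1  2  3  4  5  1  2  3  4  5  1  2

1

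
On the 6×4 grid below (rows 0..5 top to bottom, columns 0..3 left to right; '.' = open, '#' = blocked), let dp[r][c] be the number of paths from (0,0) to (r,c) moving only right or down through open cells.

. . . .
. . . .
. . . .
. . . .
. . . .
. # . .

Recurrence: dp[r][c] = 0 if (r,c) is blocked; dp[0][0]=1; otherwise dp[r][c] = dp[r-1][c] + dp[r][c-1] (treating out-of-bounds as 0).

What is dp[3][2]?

r\c   0   1   2   3
  0   1   1   1   1
  1   1   2   3   4
  2   1   3   6  10
  3   1   4  10  20
  4   1   5  15  35
  5   1   0  15  50

10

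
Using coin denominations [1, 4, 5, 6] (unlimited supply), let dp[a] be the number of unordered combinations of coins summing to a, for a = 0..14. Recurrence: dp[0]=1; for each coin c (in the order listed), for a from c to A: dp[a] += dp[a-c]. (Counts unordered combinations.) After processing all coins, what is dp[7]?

after  coin     0     1     2     3     4     5     6     7     8     9    10    11    12    13    14
          1     1     1     1     1     1     1     1     1     1     1     1     1     1     1     1
          4     1     1     1     1     2     2     2     2     3     3     3     3     4     4     4
          5     1     1     1     1     2     3     3     3     4     5     6     6     7     8     9
          6     1     1     1     1     2     3     4     4     5     6     8     9    11    12    14

4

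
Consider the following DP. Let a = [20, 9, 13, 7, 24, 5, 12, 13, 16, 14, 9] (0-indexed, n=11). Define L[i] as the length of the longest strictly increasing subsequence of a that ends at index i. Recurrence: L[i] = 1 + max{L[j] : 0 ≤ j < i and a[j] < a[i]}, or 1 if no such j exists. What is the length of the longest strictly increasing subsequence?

4

   i    0    1    2    3    4    5    6    7    8    9   10
a[i]   20    9   13    7   24    5   12   13   16   14    9
L[i]    1    1    2    1    3    1    2    3    4    4    2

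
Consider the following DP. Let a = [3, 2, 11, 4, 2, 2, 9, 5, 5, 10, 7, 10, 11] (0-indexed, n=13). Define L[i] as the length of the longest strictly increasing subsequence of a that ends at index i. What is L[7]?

3

   i    0    1    2    3    4    5    6    7    8    9   10   11   12
a[i]    3    2   11    4    2    2    9    5    5   10    7   10   11
L[i]    1    1    2    2    1    1    3    3    3    4    4    5    6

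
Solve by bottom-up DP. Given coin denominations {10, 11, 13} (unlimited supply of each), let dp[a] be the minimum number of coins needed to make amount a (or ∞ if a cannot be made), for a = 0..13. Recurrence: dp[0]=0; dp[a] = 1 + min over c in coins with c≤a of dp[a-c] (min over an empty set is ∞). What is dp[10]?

 a  0  1  2  3  4  5  6  7  8  9 10 11 12 13
dp  0  -  -  -  -  -  -  -  -  -  1  1  -  1
(- denotes ∞ / unreachable)

1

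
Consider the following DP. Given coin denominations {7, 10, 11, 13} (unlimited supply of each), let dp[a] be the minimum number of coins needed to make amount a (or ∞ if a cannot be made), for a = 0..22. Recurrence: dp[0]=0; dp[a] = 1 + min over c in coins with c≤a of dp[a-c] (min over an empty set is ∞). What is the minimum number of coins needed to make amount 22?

2

 a  0  1  2  3  4  5  6  7  8  9 10 11 12 13 14 15 16 17 18 19 20 21 22
dp  0  -  -  -  -  -  -  1  -  -  1  1  -  1  2  -  -  2  2  -  2  2  2
(- denotes ∞ / unreachable)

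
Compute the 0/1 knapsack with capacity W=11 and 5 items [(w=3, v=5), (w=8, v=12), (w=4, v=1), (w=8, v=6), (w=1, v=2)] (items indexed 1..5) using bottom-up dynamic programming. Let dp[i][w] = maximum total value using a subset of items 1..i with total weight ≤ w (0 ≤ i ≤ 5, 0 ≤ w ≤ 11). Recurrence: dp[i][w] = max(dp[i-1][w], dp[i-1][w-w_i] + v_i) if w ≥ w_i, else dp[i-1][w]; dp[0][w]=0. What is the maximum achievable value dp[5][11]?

17

i\w   0   1   2   3   4   5   6   7   8   9  10  11
  0   0   0   0   0   0   0   0   0   0   0   0   0
  1   0   0   0   5   5   5   5   5   5   5   5   5
  2   0   0   0   5   5   5   5   5  12  12  12  17
  3   0   0   0   5   5   5   5   6  12  12  12  17
  4   0   0   0   5   5   5   5   6  12  12  12  17
  5   0   2   2   5   7   7   7   7  12  14  14  17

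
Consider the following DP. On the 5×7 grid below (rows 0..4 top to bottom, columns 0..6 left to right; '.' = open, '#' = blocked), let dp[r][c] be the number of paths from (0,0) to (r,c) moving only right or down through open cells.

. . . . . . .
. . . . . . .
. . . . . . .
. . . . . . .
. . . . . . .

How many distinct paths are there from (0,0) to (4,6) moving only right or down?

r\c   0   1   2   3   4   5   6
  0   1   1   1   1   1   1   1
  1   1   2   3   4   5   6   7
  2   1   3   6  10  15  21  28
  3   1   4  10  20  35  56  84
  4   1   5  15  35  70 126 210

210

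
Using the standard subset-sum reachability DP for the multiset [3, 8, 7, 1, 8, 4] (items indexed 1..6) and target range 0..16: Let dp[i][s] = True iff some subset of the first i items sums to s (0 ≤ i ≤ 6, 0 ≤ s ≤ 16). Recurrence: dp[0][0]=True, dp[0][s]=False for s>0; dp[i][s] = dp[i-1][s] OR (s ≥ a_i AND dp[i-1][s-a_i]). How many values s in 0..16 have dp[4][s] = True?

i\s   0   1   2   3   4   5   6   7   8   9  10  11  12  13  14  15  16
  0   T   F   F   F   F   F   F   F   F   F   F   F   F   F   F   F   F
  1   T   F   F   T   F   F   F   F   F   F   F   F   F   F   F   F   F
  2   T   F   F   T   F   F   F   F   T   F   F   T   F   F   F   F   F
  3   T   F   F   T   F   F   F   T   T   F   T   T   F   F   F   T   F
  4   T   T   F   T   T   F   F   T   T   T   T   T   T   F   F   T   T
  5   T   T   F   T   T   F   F   T   T   T   T   T   T   F   F   T   T
  6   T   T   F   T   T   T   F   T   T   T   T   T   T   T   T   T   T

12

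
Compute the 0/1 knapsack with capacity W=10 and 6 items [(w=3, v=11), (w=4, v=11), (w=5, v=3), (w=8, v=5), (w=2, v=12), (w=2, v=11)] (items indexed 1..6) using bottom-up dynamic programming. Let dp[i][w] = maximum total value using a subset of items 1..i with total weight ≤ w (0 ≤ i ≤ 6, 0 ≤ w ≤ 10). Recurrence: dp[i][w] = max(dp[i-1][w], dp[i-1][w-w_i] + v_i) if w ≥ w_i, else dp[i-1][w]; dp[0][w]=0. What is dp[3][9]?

i\w   0   1   2   3   4   5   6   7   8   9  10
  0   0   0   0   0   0   0   0   0   0   0   0
  1   0   0   0  11  11  11  11  11  11  11  11
  2   0   0   0  11  11  11  11  22  22  22  22
  3   0   0   0  11  11  11  11  22  22  22  22
  4   0   0   0  11  11  11  11  22  22  22  22
  5   0   0  12  12  12  23  23  23  23  34  34
  6   0   0  12  12  23  23  23  34  34  34  34

22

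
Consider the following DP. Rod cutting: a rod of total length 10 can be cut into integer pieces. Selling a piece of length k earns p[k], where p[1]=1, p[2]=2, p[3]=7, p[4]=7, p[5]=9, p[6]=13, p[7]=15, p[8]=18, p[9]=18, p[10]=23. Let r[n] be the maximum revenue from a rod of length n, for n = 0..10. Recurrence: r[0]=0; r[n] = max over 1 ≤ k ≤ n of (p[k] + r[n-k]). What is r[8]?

   n    0    1    2    3    4    5    6    7    8    9   10
r[n]    0    1    2    7    8    9   14   15   18   21   23

18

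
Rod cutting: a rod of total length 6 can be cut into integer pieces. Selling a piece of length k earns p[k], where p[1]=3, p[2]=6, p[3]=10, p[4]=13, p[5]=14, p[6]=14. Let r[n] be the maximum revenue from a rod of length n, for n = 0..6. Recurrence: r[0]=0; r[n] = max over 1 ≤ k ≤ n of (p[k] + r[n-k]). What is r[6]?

20

   n    0    1    2    3    4    5    6
r[n]    0    3    6   10   13   16   20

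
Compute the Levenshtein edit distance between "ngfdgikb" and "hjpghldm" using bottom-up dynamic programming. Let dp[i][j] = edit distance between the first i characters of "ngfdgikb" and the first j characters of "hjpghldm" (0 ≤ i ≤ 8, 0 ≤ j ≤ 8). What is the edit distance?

8

   ''  h  j  p  g  h  l  d  m
''  0  1  2  3  4  5  6  7  8
 n  1  1  2  3  4  5  6  7  8
 g  2  2  2  3  3  4  5  6  7
 f  3  3  3  3  4  4  5  6  7
 d  4  4  4  4  4  5  5  5  6
 g  5  5  5  5  4  5  6  6  6
 i  6  6  6  6  5  5  6  7  7
 k  7  7  7  7  6  6  6  7  8
 b  8  8  8  8  7  7  7  7  8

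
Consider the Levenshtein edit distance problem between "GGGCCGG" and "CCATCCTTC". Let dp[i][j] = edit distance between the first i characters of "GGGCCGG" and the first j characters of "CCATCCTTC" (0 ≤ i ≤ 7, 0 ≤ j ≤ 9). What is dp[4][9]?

8

   ''  C  C  A  T  C  C  T  T  C
''  0  1  2  3  4  5  6  7  8  9
 G  1  1  2  3  4  5  6  7  8  9
 G  2  2  2  3  4  5  6  7  8  9
 G  3  3  3  3  4  5  6  7  8  9
 C  4  3  3  4  4  4  5  6  7  8
 C  5  4  3  4  5  4  4  5  6  7
 G  6  5  4  4  5  5  5  5  6  7
 G  7  6  5  5  5  6  6  6  6  7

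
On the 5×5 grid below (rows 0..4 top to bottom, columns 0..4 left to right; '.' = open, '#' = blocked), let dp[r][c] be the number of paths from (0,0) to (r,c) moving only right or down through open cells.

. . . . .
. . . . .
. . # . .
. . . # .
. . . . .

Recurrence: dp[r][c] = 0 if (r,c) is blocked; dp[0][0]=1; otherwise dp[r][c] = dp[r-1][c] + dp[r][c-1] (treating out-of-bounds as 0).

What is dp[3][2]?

r\c   0   1   2   3   4
  0   1   1   1   1   1
  1   1   2   3   4   5
  2   1   3   0   4   9
  3   1   4   4   0   9
  4   1   5   9   9  18

4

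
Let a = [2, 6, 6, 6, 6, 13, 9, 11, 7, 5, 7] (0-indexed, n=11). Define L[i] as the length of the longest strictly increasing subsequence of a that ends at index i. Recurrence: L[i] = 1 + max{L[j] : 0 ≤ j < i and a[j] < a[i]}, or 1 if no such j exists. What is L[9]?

   i    0    1    2    3    4    5    6    7    8    9   10
a[i]    2    6    6    6    6   13    9   11    7    5    7
L[i]    1    2    2    2    2    3    3    4    3    2    3

2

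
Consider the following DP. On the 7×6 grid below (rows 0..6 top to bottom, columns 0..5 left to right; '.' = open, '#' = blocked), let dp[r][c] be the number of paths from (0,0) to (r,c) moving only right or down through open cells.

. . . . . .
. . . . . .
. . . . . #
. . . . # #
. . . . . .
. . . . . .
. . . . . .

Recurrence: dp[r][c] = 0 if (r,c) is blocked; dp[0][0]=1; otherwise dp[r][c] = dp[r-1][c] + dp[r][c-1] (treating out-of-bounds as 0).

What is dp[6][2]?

28

r\c   0   1   2   3   4   5
  0   1   1   1   1   1   1
  1   1   2   3   4   5   6
  2   1   3   6  10  15   0
  3   1   4  10  20   0   0
  4   1   5  15  35  35  35
  5   1   6  21  56  91 126
  6   1   7  28  84 175 301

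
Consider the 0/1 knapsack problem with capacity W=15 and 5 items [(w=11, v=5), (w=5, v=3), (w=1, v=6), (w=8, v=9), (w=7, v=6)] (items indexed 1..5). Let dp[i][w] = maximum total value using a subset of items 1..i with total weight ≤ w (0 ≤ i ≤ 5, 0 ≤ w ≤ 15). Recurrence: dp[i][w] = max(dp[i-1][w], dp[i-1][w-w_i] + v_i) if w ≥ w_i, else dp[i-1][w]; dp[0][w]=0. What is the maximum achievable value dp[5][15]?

18

i\w   0   1   2   3   4   5   6   7   8   9  10  11  12  13  14  15
  0   0   0   0   0   0   0   0   0   0   0   0   0   0   0   0   0
  1   0   0   0   0   0   0   0   0   0   0   0   5   5   5   5   5
  2   0   0   0   0   0   3   3   3   3   3   3   5   5   5   5   5
  3   0   6   6   6   6   6   9   9   9   9   9   9  11  11  11  11
  4   0   6   6   6   6   6   9   9   9  15  15  15  15  15  18  18
  5   0   6   6   6   6   6   9   9  12  15  15  15  15  15  18  18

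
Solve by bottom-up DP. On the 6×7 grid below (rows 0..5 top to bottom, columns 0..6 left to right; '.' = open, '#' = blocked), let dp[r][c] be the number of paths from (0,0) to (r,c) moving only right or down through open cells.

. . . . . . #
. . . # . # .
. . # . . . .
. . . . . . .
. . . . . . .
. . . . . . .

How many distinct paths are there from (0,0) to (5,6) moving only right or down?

101

r\c   0   1   2   3   4   5   6
  0   1   1   1   1   1   1   0
  1   1   2   3   0   1   0   0
  2   1   3   0   0   1   1   1
  3   1   4   4   4   5   6   7
  4   1   5   9  13  18  24  31
  5   1   6  15  28  46  70 101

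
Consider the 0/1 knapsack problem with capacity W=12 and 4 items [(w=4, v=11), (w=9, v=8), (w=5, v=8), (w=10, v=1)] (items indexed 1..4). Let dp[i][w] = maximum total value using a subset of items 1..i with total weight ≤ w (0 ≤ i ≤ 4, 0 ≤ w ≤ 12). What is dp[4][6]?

i\w   0   1   2   3   4   5   6   7   8   9  10  11  12
  0   0   0   0   0   0   0   0   0   0   0   0   0   0
  1   0   0   0   0  11  11  11  11  11  11  11  11  11
  2   0   0   0   0  11  11  11  11  11  11  11  11  11
  3   0   0   0   0  11  11  11  11  11  19  19  19  19
  4   0   0   0   0  11  11  11  11  11  19  19  19  19

11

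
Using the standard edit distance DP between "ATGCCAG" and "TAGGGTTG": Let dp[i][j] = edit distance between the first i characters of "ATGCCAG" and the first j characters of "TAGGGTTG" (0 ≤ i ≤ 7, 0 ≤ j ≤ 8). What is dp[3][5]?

   ''  T  A  G  G  G  T  T  G
''  0  1  2  3  4  5  6  7  8
 A  1  1  1  2  3  4  5  6  7
 T  2  1  2  2  3  4  4  5  6
 G  3  2  2  2  2  3  4  5  5
 C  4  3  3  3  3  3  4  5  6
 C  5  4  4  4  4  4  4  5  6
 A  6  5  4  5  5  5  5  5  6
 G  7  6  5  4  5  5  6  6  5

3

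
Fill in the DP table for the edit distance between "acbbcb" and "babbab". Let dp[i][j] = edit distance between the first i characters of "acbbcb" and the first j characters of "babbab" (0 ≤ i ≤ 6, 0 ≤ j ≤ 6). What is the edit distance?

   ''  b  a  b  b  a  b
''  0  1  2  3  4  5  6
 a  1  1  1  2  3  4  5
 c  2  2  2  2  3  4  5
 b  3  2  3  2  2  3  4
 b  4  3  3  3  2  3  3
 c  5  4  4  4  3  3  4
 b  6  5  5  4  4  4  3

3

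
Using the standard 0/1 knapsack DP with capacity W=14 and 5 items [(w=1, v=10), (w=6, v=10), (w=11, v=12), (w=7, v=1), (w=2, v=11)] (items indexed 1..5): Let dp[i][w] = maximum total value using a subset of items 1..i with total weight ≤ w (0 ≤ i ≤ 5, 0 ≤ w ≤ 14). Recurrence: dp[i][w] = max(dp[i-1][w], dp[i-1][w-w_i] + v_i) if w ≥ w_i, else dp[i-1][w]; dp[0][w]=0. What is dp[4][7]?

i\w   0   1   2   3   4   5   6   7   8   9  10  11  12  13  14
  0   0   0   0   0   0   0   0   0   0   0   0   0   0   0   0
  1   0  10  10  10  10  10  10  10  10  10  10  10  10  10  10
  2   0  10  10  10  10  10  10  20  20  20  20  20  20  20  20
  3   0  10  10  10  10  10  10  20  20  20  20  20  22  22  22
  4   0  10  10  10  10  10  10  20  20  20  20  20  22  22  22
  5   0  10  11  21  21  21  21  21  21  31  31  31  31  31  33

20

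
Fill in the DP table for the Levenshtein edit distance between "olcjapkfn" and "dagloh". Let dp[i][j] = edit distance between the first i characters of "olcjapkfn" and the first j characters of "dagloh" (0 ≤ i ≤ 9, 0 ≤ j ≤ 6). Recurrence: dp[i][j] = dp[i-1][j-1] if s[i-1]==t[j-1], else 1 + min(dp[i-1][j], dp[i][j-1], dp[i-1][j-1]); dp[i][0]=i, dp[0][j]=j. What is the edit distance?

   ''  d  a  g  l  o  h
''  0  1  2  3  4  5  6
 o  1  1  2  3  4  4  5
 l  2  2  2  3  3  4  5
 c  3  3  3  3  4  4  5
 j  4  4  4  4  4  5  5
 a  5  5  4  5  5  5  6
 p  6  6  5  5  6  6  6
 k  7  7  6  6  6  7  7
 f  8  8  7  7  7  7  8
 n  9  9  8  8  8  8  8

8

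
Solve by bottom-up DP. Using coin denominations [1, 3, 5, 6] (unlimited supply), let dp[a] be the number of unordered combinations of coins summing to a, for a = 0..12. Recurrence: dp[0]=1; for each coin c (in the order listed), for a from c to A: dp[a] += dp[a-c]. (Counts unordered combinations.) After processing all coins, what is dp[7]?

after  coin     0     1     2     3     4     5     6     7     8     9    10    11    12
          1     1     1     1     1     1     1     1     1     1     1     1     1     1
          3     1     1     1     2     2     2     3     3     3     4     4     4     5
          5     1     1     1     2     2     3     4     4     5     6     7     8     9
          6     1     1     1     2     2     3     5     5     6     8     9    11    14

5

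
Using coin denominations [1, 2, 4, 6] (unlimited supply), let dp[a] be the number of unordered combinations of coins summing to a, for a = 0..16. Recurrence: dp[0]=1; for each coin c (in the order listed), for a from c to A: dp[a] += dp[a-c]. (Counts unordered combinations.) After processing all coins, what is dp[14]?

31

after  coin     0     1     2     3     4     5     6     7     8     9    10    11    12    13    14    15    16
          1     1     1     1     1     1     1     1     1     1     1     1     1     1     1     1     1     1
          2     1     1     2     2     3     3     4     4     5     5     6     6     7     7     8     8     9
          4     1     1     2     2     4     4     6     6     9     9    12    12    16    16    20    20    25
          6     1     1     2     2     4     4     7     7    11    11    16    16    23    23    31    31    41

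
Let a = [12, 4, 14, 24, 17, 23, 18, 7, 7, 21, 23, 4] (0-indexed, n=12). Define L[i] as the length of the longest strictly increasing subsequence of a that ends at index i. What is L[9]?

5

   i    0    1    2    3    4    5    6    7    8    9   10   11
a[i]   12    4   14   24   17   23   18    7    7   21   23    4
L[i]    1    1    2    3    3    4    4    2    2    5    6    1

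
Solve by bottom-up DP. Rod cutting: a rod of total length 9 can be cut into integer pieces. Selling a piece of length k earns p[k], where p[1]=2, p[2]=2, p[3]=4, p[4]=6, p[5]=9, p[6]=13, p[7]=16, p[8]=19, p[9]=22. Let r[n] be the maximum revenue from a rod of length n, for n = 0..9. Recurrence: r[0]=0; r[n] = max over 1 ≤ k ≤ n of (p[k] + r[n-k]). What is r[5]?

   n    0    1    2    3    4    5    6    7    8    9
r[n]    0    2    4    6    8   10   13   16   19   22

10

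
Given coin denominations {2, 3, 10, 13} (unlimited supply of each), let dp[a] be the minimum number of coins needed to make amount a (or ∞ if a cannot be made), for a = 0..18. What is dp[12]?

 a  0  1  2  3  4  5  6  7  8  9 10 11 12 13 14 15 16 17 18
dp  0  -  1  1  2  2  2  3  3  3  1  4  2  1  3  2  2  3  3
(- denotes ∞ / unreachable)

2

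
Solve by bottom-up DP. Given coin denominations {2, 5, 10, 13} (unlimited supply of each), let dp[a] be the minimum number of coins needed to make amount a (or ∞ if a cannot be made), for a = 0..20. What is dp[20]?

2

 a  0  1  2  3  4  5  6  7  8  9 10 11 12 13 14 15 16 17 18 19 20
dp  0  -  1  -  2  1  3  2  4  3  1  4  2  1  3  2  4  3  2  4  2
(- denotes ∞ / unreachable)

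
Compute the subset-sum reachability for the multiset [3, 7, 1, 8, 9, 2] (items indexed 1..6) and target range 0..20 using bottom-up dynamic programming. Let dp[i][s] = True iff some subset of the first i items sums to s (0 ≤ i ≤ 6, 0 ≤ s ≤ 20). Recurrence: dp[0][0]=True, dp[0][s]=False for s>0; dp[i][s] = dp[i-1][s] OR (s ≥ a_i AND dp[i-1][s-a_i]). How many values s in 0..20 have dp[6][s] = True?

i\s   0   1   2   3   4   5   6   7   8   9  10  11  12  13  14  15  16  17  18  19  20
  0   T   F   F   F   F   F   F   F   F   F   F   F   F   F   F   F   F   F   F   F   F
  1   T   F   F   T   F   F   F   F   F   F   F   F   F   F   F   F   F   F   F   F   F
  2   T   F   F   T   F   F   F   T   F   F   T   F   F   F   F   F   F   F   F   F   F
  3   T   T   F   T   T   F   F   T   T   F   T   T   F   F   F   F   F   F   F   F   F
  4   T   T   F   T   T   F   F   T   T   T   T   T   T   F   F   T   T   F   T   T   F
  5   T   T   F   T   T   F   F   T   T   T   T   T   T   T   F   T   T   T   T   T   T
  6   T   T   T   T   T   T   T   T   T   T   T   T   T   T   T   T   T   T   T   T   T

21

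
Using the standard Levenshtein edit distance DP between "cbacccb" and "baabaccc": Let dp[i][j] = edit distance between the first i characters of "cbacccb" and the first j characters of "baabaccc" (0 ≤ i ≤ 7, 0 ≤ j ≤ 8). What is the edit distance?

   ''  b  a  a  b  a  c  c  c
''  0  1  2  3  4  5  6  7  8
 c  1  1  2  3  4  5  5  6  7
 b  2  1  2  3  3  4  5  6  7
 a  3  2  1  2  3  3  4  5  6
 c  4  3  2  2  3  4  3  4  5
 c  5  4  3  3  3  4  4  3  4
 c  6  5  4  4  4  4  4  4  3
 b  7  6  5  5  4  5  5  5  4

4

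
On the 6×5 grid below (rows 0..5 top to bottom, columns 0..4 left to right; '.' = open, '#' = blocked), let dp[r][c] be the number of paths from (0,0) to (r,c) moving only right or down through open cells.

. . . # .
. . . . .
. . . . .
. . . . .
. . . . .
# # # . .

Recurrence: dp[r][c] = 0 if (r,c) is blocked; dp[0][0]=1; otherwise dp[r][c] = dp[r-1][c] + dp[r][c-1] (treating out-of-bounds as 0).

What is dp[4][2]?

15

r\c   0   1   2   3   4
  0   1   1   1   0   0
  1   1   2   3   3   3
  2   1   3   6   9  12
  3   1   4  10  19  31
  4   1   5  15  34  65
  5   0   0   0  34  99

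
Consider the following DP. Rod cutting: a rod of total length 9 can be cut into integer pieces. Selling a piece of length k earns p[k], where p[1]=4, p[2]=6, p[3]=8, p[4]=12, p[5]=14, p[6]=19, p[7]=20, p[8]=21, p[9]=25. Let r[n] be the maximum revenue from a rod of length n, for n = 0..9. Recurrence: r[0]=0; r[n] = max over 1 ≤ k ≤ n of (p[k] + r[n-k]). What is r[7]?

28

   n    0    1    2    3    4    5    6    7    8    9
r[n]    0    4    8   12   16   20   24   28   32   36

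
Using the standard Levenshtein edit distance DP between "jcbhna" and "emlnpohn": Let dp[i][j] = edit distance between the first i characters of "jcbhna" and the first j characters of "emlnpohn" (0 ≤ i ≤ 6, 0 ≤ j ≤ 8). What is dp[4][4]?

   ''  e  m  l  n  p  o  h  n
''  0  1  2  3  4  5  6  7  8
 j  1  1  2  3  4  5  6  7  8
 c  2  2  2  3  4  5  6  7  8
 b  3  3  3  3  4  5  6  7  8
 h  4  4  4  4  4  5  6  6  7
 n  5  5  5  5  4  5  6  7  6
 a  6  6  6  6  5  5  6  7  7

4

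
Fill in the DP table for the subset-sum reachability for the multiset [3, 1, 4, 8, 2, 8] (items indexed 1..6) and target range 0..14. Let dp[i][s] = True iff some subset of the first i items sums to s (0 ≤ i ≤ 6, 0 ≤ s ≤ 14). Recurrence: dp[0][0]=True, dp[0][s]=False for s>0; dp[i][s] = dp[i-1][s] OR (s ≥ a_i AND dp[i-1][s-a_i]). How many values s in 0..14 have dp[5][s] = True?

i\s   0   1   2   3   4   5   6   7   8   9  10  11  12  13  14
  0   T   F   F   F   F   F   F   F   F   F   F   F   F   F   F
  1   T   F   F   T   F   F   F   F   F   F   F   F   F   F   F
  2   T   T   F   T   T   F   F   F   F   F   F   F   F   F   F
  3   T   T   F   T   T   T   F   T   T   F   F   F   F   F   F
  4   T   T   F   T   T   T   F   T   T   T   F   T   T   T   F
  5   T   T   T   T   T   T   T   T   T   T   T   T   T   T   T
  6   T   T   T   T   T   T   T   T   T   T   T   T   T   T   T

15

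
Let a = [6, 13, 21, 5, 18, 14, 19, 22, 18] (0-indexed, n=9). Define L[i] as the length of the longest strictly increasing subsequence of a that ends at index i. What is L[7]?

5

   i    0    1    2    3    4    5    6    7    8
a[i]    6   13   21    5   18   14   19   22   18
L[i]    1    2    3    1    3    3    4    5    4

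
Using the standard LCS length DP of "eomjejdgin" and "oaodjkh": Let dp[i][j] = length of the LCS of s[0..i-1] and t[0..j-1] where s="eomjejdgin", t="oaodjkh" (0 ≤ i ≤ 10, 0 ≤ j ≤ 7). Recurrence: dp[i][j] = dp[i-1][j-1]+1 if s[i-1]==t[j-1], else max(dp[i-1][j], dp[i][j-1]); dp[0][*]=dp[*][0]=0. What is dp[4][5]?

   ''  o  a  o  d  j  k  h
''  0  0  0  0  0  0  0  0
 e  0  0  0  0  0  0  0  0
 o  0  1  1  1  1  1  1  1
 m  0  1  1  1  1  1  1  1
 j  0  1  1  1  1  2  2  2
 e  0  1  1  1  1  2  2  2
 j  0  1  1  1  1  2  2  2
 d  0  1  1  1  2  2  2  2
 g  0  1  1  1  2  2  2  2
 i  0  1  1  1  2  2  2  2
 n  0  1  1  1  2  2  2  2

2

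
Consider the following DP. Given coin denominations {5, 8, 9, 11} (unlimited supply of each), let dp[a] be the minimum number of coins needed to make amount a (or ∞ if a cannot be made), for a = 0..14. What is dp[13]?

 a  0  1  2  3  4  5  6  7  8  9 10 11 12 13 14
dp  0  -  -  -  -  1  -  -  1  1  2  1  -  2  2
(- denotes ∞ / unreachable)

2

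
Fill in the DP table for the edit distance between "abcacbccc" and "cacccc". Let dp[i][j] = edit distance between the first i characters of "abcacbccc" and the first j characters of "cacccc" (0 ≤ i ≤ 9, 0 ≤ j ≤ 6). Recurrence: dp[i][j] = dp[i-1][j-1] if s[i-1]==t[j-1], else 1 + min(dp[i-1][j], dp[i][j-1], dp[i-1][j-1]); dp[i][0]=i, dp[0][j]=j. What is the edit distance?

   ''  c  a  c  c  c  c
''  0  1  2  3  4  5  6
 a  1  1  1  2  3  4  5
 b  2  2  2  2  3  4  5
 c  3  2  3  2  2  3  4
 a  4  3  2  3  3  3  4
 c  5  4  3  2  3  3  3
 b  6  5  4  3  3  4  4
 c  7  6  5  4  3  3  4
 c  8  7  6  5  4  3  3
 c  9  8  7  6  5  4  3

3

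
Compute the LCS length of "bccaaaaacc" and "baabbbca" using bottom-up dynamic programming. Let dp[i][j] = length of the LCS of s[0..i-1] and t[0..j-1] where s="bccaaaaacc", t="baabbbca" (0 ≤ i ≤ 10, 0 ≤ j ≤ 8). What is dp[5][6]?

3

   ''  b  a  a  b  b  b  c  a
''  0  0  0  0  0  0  0  0  0
 b  0  1  1  1  1  1  1  1  1
 c  0  1  1  1  1  1  1  2  2
 c  0  1  1  1  1  1  1  2  2
 a  0  1  2  2  2  2  2  2  3
 a  0  1  2  3  3  3  3  3  3
 a  0  1  2  3  3  3  3  3  4
 a  0  1  2  3  3  3  3  3  4
 a  0  1  2  3  3  3  3  3  4
 c  0  1  2  3  3  3  3  4  4
 c  0  1  2  3  3  3  3  4  4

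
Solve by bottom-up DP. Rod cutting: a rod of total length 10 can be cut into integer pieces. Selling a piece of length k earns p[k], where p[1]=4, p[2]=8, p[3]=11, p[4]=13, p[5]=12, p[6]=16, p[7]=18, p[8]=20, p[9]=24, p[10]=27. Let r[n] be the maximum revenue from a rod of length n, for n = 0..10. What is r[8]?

   n    0    1    2    3    4    5    6    7    8    9   10
r[n]    0    4    8   12   16   20   24   28   32   36   40

32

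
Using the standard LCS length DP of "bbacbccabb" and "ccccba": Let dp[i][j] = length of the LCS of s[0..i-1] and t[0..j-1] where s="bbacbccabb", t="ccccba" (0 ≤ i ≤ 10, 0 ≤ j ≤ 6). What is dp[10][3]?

3

   ''  c  c  c  c  b  a
''  0  0  0  0  0  0  0
 b  0  0  0  0  0  1  1
 b  0  0  0  0  0  1  1
 a  0  0  0  0  0  1  2
 c  0  1  1  1  1  1  2
 b  0  1  1  1  1  2  2
 c  0  1  2  2  2  2  2
 c  0  1  2  3  3  3  3
 a  0  1  2  3  3  3  4
 b  0  1  2  3  3  4  4
 b  0  1  2  3  3  4  4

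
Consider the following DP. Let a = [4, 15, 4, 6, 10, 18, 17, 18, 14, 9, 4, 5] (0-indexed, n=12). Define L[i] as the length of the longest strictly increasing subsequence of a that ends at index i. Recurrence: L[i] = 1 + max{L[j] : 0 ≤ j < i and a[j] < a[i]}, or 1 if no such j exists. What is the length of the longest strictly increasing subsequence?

5

   i    0    1    2    3    4    5    6    7    8    9   10   11
a[i]    4   15    4    6   10   18   17   18   14    9    4    5
L[i]    1    2    1    2    3    4    4    5    4    3    1    2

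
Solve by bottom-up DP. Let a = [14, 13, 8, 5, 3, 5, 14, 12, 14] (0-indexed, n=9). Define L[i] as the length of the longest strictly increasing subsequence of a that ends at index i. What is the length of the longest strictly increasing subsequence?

   i    0    1    2    3    4    5    6    7    8
a[i]   14   13    8    5    3    5   14   12   14
L[i]    1    1    1    1    1    2    3    3    4

4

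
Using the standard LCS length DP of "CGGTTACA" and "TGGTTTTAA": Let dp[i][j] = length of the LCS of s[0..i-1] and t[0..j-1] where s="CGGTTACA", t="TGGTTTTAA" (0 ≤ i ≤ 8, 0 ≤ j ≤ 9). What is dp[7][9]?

   ''  T  G  G  T  T  T  T  A  A
''  0  0  0  0  0  0  0  0  0  0
 C  0  0  0  0  0  0  0  0  0  0
 G  0  0  1  1  1  1  1  1  1  1
 G  0  0  1  2  2  2  2  2  2  2
 T  0  1  1  2  3  3  3  3  3  3
 T  0  1  1  2  3  4  4  4  4  4
 A  0  1  1  2  3  4  4  4  5  5
 C  0  1  1  2  3  4  4  4  5  5
 A  0  1  1  2  3  4  4  4  5  6

5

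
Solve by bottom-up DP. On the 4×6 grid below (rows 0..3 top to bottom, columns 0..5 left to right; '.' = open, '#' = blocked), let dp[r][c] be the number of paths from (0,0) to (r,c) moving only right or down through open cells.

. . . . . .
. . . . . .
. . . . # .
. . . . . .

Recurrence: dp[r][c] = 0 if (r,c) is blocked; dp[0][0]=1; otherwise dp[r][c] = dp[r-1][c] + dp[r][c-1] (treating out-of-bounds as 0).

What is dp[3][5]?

r\c   0   1   2   3   4   5
  0   1   1   1   1   1   1
  1   1   2   3   4   5   6
  2   1   3   6  10   0   6
  3   1   4  10  20  20  26

26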